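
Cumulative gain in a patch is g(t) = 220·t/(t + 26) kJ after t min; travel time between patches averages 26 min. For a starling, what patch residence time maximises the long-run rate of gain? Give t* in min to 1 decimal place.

26.0 min

Optimal t* satisfies g'(t*) = g(t*)/(T + t*).
g'(t) = 220·26/(t + 26)². Setting 220·26/(t+26)² = 220t/[(t+26)(26+t)] gives 26(26+t) = t(t+26), so t² = 26×26 = 676.
t* = √676 = 26 min.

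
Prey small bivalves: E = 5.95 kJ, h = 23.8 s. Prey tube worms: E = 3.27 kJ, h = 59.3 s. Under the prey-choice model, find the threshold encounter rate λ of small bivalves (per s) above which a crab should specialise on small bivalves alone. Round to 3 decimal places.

The zero-one rule: include tube worms iff E₂/h₂ > λE₁/(1+λh₁). Equality gives the switch point.
λE₁h₂ = E₂ + λE₂h₁ ⇒ λ = E₂/(E₁h₂ − E₂h₁) = 3.27/(352.8 − 77.83) = 0.01189 per s.

0.012 per s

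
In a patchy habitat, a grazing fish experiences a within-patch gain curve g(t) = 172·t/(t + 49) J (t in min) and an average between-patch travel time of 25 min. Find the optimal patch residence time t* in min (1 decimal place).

35.0 min

By the marginal value theorem, leave when the instantaneous gain rate g'(t) equals the habitat-wide average g(t)/(T + t).
g'(t) = 172·49/(t + 49)². Setting 172·49/(t+49)² = 172t/[(t+49)(25+t)] gives 49(25+t) = t(t+49), so t² = 49×25 = 1225.
t* = √1225 = 35 min.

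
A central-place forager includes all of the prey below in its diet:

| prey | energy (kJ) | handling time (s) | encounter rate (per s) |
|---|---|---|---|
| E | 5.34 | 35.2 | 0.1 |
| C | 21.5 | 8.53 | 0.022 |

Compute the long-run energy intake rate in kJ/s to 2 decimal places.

R = (0.1×5.34 + 0.022×21.5) / (1 + 0.1×35.2 + 0.022×8.53) = 1.007/4.708 = 0.2139 kJ/s.

0.21 kJ/s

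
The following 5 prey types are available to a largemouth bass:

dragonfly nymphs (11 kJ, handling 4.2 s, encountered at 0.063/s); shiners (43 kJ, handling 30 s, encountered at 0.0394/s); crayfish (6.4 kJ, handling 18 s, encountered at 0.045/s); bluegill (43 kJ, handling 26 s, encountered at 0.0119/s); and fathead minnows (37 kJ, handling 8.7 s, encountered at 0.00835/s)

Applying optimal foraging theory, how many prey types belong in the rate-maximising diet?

4

Profitabilities (E/h, kJ/s): fathead minnows 4.25, dragonfly nymphs 2.62, bluegill 1.65, shiners 1.43, crayfish 0.356. Add prey in this order while the next type's profitability exceeds the intake rate on those already taken.
Rate on top 1: 0.288. dragonfly nymphs: 2.62 > 0.288 → include.
Rate on top 2: 0.7493. bluegill: 1.65 > 0.7493 → include.
Rate on top 3: 0.9192. shiners: 1.43 > 0.9192 → include.
Rate on top 4: 1.134. crayfish: 0.356 < 1.134 → exclude; stop.
Optimal diet: fathead minnows, dragonfly nymphs, bluegill, shiners — 4 of 5 types.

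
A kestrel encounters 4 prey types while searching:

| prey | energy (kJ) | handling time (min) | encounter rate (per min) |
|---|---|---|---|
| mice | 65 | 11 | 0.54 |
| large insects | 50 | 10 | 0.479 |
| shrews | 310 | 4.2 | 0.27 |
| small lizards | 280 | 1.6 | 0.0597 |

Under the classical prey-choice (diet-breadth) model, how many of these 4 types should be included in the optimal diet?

Profitabilities (E/h, kJ/min): small lizards 175, shrews 73.8, mice 5.91, large insects 5. Add prey in this order while the next type's profitability exceeds the intake rate on those already taken.
Rate on top 1: 15.26. shrews: 73.8 > 15.26 → include.
Rate on top 2: 45.04. mice: 5.91 < 45.04 → exclude; stop.
Optimal diet: small lizards, shrews — 2 of 4 types.

2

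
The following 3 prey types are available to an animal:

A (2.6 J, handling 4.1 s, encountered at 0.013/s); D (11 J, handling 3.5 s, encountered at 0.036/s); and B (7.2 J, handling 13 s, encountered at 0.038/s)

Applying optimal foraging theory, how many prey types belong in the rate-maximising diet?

Rank by E/h (J/s): D 3.14, A 0.634, B 0.554. Include each in turn until the next type's E/h falls below the running intake rate.
Rate on top 1: 0.3517. A: 0.634 > 0.3517 → include.
Rate on top 2: 0.3645. B: 0.554 > 0.3645 → include.
Optimal diet: D, A, B — 3 of 3 types.

3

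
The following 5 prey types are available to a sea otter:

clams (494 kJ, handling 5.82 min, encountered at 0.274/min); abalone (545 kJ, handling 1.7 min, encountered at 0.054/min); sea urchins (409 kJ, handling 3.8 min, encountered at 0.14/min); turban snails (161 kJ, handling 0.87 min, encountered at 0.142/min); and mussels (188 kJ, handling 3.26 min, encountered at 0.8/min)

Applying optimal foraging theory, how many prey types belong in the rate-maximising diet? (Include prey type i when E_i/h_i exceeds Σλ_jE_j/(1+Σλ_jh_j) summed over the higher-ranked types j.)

4

Rank by E/h (kJ/min): abalone 321, turban snails 185, sea urchins 108, clams 84.9, mussels 57.7. Include each in turn until the next type's E/h falls below the running intake rate.
Rate on top 1: 26.96. turban snails: 185 > 26.96 → include.
Rate on top 2: 43.03. sea urchins: 108 > 43.03 → include.
Rate on top 3: 62.7. clams: 84.9 > 62.7 → include.
Rate on top 4: 73.28. mussels: 57.7 < 73.28 → exclude; stop.
Optimal diet: abalone, turban snails, sea urchins, clams — 4 of 5 types.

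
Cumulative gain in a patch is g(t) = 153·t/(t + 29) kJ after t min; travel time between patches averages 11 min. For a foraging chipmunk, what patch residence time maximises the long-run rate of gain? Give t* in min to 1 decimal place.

Optimal t* satisfies g'(t*) = g(t*)/(T + t*).
g'(t) = 153·29/(t + 29)². Setting 153·29/(t+29)² = 153t/[(t+29)(11+t)] gives 29(11+t) = t(t+29), so t² = 29×11 = 319.
t* = √319 = 17.86 min.

17.9 min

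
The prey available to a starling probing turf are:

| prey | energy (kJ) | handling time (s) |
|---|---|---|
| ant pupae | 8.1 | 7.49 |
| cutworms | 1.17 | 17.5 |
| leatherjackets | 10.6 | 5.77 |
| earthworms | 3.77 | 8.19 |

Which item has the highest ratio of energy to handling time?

leatherjackets

In descending order of E/h:
leatherjackets: 10.6/5.77 = 1.84 kJ/s
ant pupae: 8.1/7.49 = 1.08 kJ/s
earthworms: 3.77/8.19 = 0.46 kJ/s
cutworms: 1.17/17.5 = 0.0669 kJ/s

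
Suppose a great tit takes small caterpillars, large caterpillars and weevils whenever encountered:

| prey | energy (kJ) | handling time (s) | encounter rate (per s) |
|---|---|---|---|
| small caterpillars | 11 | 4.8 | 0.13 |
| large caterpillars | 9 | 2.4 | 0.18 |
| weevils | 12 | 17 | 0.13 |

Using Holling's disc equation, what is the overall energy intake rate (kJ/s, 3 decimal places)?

R = (0.13×11 + 0.18×9 + 0.13×12) / (1 + 0.13×4.8 + 0.18×2.4 + 0.13×17) = 4.61/4.266 = 1.081 kJ/s.

1.081 kJ/s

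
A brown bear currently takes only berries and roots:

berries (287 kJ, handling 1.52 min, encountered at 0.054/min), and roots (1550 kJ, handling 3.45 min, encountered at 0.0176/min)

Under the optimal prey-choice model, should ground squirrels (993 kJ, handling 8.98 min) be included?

Current rate: (0.054×287 + 0.0176×1550)/(1 + 0.054×1.52 + 0.0176×3.45) = 37.43 kJ/min.
Profitability of ground squirrels: 993/8.98 = 110.6 kJ/min.
Since 110.6 > R, including ground squirrels increases the long-run rate.

Yes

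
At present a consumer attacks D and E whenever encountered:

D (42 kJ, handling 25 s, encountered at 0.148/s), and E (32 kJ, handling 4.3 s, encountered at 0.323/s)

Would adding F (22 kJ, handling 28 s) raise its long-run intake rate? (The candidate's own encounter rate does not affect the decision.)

No

Current rate: (0.148×42 + 0.323×32)/(1 + 0.148×25 + 0.323×4.3) = 2.718 kJ/s.
Profitability of F: 22/28 = 0.7857 kJ/s.
0.7857 < 2.718, so adding F would lower the average — exclude it.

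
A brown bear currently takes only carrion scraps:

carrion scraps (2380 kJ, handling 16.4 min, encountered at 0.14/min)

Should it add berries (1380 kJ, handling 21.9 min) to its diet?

No

Current rate: (0.14×2380)/(1 + 0.14×16.4) = 101.1 kJ/min.
Profitability of berries: 1380/21.9 = 63.01 kJ/min.
63.01 < 101.1, so adding berries would lower the average — exclude it.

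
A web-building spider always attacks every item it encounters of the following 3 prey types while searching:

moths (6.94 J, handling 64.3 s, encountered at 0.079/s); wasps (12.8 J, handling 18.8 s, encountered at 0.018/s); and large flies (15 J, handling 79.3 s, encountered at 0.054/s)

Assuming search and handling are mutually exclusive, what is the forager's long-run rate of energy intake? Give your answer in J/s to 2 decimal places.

R = Σλ_iE_i / (1 + Σλ_ih_i)
Numerator: 0.079×6.94 + 0.018×12.8 + 0.054×15 = 1.589
Denominator: 1 + 0.079×64.3 + 0.018×18.8 + 0.054×79.3 = 10.7
R = 1.589/10.7 = 0.1485 J/s

0.15 J/s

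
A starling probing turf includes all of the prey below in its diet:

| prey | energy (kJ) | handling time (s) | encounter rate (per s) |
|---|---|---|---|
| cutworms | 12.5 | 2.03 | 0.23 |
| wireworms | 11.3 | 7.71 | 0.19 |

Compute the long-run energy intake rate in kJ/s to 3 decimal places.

Energy encountered per unit search time: 0.23×12.5 + 0.19×11.3 = 5.022 kJ/s.
Handling time per unit search time: 0.23×2.03 + 0.19×7.71 = 1.932.
Rate = 5.022/(1 + 1.932) = 1.713 kJ/s.

1.713 kJ/s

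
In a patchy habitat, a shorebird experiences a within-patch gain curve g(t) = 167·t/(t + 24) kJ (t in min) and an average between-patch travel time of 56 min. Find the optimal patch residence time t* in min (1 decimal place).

36.7 min

By the marginal value theorem, leave when the instantaneous gain rate g'(t) equals the habitat-wide average g(t)/(T + t).
g'(t) = 167·24/(t + 24)². Setting 167·24/(t+24)² = 167t/[(t+24)(56+t)] gives 24(56+t) = t(t+24), so t² = 24×56 = 1344.
t* = √1344 = 36.66 min.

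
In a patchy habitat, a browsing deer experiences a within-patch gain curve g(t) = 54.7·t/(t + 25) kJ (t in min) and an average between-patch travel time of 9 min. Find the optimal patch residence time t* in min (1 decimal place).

15.0 min

By the marginal value theorem, leave when the instantaneous gain rate g'(t) equals the habitat-wide average g(t)/(T + t).
g'(t) = 54.7·25/(t + 25)². Setting 54.7·25/(t+25)² = 54.7t/[(t+25)(9+t)] gives 25(9+t) = t(t+25), so t² = 25×9 = 225.
t* = √225 = 15 min.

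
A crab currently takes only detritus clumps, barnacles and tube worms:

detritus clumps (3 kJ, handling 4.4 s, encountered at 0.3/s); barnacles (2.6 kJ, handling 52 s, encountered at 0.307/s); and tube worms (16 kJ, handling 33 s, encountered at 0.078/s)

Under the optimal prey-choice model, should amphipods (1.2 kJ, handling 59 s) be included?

Intake rate on the current diet: R = (0.3×3 + 0.307×2.6 + 0.078×16) / (1 + 0.3×4.4 + 0.307×52 + 0.078×33) = 2.946/20.86 = 0.1413 kJ/s.
amphipods: E/h = 1.2/59 = 0.02034 kJ/s.
Since 0.02034 < R, time spent handling amphipods is better spent searching.

No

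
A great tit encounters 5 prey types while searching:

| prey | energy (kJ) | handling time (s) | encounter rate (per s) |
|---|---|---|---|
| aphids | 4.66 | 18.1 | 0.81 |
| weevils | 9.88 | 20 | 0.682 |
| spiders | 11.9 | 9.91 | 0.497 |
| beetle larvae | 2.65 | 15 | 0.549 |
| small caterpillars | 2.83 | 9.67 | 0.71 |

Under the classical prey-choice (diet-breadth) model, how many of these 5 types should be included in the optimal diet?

Profitabilities (E/h, kJ/s): spiders 1.2, weevils 0.494, small caterpillars 0.293, aphids 0.257, beetle larvae 0.177. Add prey in this order while the next type's profitability exceeds the intake rate on those already taken.
Rate on top 1: 0.9981. weevils: 0.494 < 0.9981 → exclude; stop.
Optimal diet: spiders — 1 of 5 types.

1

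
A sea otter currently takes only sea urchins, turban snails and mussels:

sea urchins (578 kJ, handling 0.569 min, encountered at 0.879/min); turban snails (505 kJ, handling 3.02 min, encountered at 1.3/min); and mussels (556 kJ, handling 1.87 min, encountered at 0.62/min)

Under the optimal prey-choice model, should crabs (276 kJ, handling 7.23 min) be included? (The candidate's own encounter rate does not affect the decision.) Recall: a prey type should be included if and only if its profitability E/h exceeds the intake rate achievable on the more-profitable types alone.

No

On sea urchins, turban snails and mussels alone, R = ΣλE/(1+Σλh) = 1509/6.586 = 229.2 kJ/min.
Profitability of crabs: 276/7.23 = 38.17 kJ/min.
Since 38.17 < R, time spent handling crabs is better spent searching.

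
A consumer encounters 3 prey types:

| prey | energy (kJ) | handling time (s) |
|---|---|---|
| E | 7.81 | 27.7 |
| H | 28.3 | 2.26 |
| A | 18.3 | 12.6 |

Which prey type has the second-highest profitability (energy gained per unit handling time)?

A

Profitability E/h (kJ/s): E = 7.81/27.7 = 0.282, H = 28.3/2.26 = 12.5, A = 18.3/12.6 = 1.45.
Ranked: H > A > E.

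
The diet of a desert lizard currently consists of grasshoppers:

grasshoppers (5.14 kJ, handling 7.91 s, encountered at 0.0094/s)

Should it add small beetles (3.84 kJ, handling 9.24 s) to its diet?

Yes

Current rate: (0.0094×5.14)/(1 + 0.0094×7.91) = 0.04497 kJ/s.
Profitability of small beetles: 3.84/9.24 = 0.4156 kJ/s.
0.4156 > 0.04497, so adding small beetles raises the average — include it.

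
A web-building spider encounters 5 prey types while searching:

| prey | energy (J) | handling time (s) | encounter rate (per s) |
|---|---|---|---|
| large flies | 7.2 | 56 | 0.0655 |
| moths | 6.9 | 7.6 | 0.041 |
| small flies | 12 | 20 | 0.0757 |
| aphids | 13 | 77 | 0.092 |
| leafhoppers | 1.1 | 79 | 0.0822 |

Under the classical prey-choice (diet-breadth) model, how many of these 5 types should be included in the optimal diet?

Rank by E/h (J/s): moths 0.908, small flies 0.6, aphids 0.169, large flies 0.129, leafhoppers 0.0139. Include each in turn until the next type's E/h falls below the running intake rate.
Rate on top 1: 0.2157. small flies: 0.6 > 0.2157 → include.
Rate on top 2: 0.4216. aphids: 0.169 < 0.4216 → exclude; stop.
Optimal diet: moths, small flies — 2 of 5 types.

2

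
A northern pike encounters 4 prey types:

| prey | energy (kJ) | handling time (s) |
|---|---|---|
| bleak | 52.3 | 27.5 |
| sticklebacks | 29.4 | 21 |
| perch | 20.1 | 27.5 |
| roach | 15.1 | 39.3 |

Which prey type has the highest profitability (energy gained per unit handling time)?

Profitability E/h (kJ/s): bleak = 52.3/27.5 = 1.9, sticklebacks = 29.4/21 = 1.4, perch = 20.1/27.5 = 0.731, roach = 15.1/39.3 = 0.384.
Ranked: bleak > sticklebacks > perch > roach.

bleak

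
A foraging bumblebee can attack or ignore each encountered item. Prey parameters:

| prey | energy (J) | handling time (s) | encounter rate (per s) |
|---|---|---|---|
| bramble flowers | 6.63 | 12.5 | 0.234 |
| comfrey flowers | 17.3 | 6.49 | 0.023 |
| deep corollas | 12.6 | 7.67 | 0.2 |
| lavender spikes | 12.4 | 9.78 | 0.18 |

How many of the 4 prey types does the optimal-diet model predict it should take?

Rank by E/h (J/s): comfrey flowers 2.67, deep corollas 1.64, lavender spikes 1.27, bramble flowers 0.53. Include each in turn until the next type's E/h falls below the running intake rate.
Rate on top 1: 0.3462. deep corollas: 1.64 > 0.3462 → include.
Rate on top 2: 1.087. lavender spikes: 1.27 > 1.087 → include.
Rate on top 3: 1.159. bramble flowers: 0.53 < 1.159 → exclude; stop.
Optimal diet: comfrey flowers, deep corollas, lavender spikes — 3 of 4 types.

3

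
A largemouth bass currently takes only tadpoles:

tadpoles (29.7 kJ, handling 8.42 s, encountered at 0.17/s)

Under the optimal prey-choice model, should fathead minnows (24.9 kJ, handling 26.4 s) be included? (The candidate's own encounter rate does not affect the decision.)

No

Intake rate on the current diet: R = (0.17×29.7) / (1 + 0.17×8.42) = 5.049/2.431 = 2.077 kJ/s.
fathead minnows: E/h = 24.9/26.4 = 0.9432 kJ/s.
Since 0.9432 < R, time spent handling fathead minnows is better spent searching.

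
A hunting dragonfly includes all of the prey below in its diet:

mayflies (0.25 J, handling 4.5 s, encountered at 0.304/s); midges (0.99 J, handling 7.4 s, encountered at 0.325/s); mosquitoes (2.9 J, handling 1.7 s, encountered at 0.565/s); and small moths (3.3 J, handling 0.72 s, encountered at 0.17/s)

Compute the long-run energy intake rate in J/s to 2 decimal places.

R = Σλ_iE_i / (1 + Σλ_ih_i)
Numerator: 0.304×0.25 + 0.325×0.99 + 0.565×2.9 + 0.17×3.3 = 2.597
Denominator: 1 + 0.304×4.5 + 0.325×7.4 + 0.565×1.7 + 0.17×0.72 = 5.856
R = 2.597/5.856 = 0.4435 J/s

0.44 J/s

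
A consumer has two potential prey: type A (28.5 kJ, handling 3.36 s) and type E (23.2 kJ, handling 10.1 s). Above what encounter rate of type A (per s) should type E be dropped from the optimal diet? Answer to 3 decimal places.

0.111 per s

The zero-one rule: include type E iff E₂/h₂ > λE₁/(1+λh₁). Equality gives the switch point.
λE₁h₂ = E₂ + λE₂h₁ ⇒ λ = E₂/(E₁h₂ − E₂h₁) = 23.2/(287.8 − 77.95) = 0.1105 per s.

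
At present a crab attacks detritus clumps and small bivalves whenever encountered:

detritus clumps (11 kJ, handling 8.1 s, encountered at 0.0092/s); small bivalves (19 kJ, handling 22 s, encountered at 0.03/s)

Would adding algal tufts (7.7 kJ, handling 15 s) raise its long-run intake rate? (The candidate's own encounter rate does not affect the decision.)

Intake rate on the current diet: R = (0.0092×11 + 0.03×19) / (1 + 0.0092×8.1 + 0.03×22) = 0.6712/1.735 = 0.387 kJ/s.
algal tufts: E/h = 7.7/15 = 0.5133 kJ/s.
Since 0.5133 > R, including algal tufts increases the long-run rate.

Yes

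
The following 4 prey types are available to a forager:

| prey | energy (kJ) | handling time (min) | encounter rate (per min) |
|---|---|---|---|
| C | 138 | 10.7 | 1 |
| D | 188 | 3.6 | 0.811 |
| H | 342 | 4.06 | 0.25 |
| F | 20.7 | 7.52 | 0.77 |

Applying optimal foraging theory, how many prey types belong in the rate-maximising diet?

2

Rank by E/h (kJ/min): H 84.2, D 52.2, C 12.9, F 2.75. Include each in turn until the next type's E/h falls below the running intake rate.
Rate on top 1: 42.43. D: 52.2 > 42.43 → include.
Rate on top 2: 48.22. C: 12.9 < 48.22 → exclude; stop.
Optimal diet: H, D — 2 of 4 types.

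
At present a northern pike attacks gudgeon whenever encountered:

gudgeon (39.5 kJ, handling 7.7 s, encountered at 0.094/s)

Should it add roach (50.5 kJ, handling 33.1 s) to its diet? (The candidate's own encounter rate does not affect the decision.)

No

Current rate: (0.094×39.5)/(1 + 0.094×7.7) = 2.154 kJ/s.
Profitability of roach: 50.5/33.1 = 1.526 kJ/s.
1.526 < 2.154, so adding roach would lower the average — exclude it.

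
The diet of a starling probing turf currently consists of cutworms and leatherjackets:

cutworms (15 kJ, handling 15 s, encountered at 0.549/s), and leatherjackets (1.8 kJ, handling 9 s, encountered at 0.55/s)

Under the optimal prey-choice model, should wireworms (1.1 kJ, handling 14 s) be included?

No

Current rate: (0.549×15 + 0.55×1.8)/(1 + 0.549×15 + 0.55×9) = 0.6503 kJ/s.
wireworms: E/h = 1.1/14 = 0.07857 kJ/s.
0.07857 < 0.6503, so adding wireworms would lower the average — exclude it.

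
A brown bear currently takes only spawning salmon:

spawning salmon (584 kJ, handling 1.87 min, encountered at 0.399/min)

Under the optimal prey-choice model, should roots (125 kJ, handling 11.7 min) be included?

Current rate: (0.399×584)/(1 + 0.399×1.87) = 133.4 kJ/min.
Profitability of roots: 125/11.7 = 10.68 kJ/min.
Since 10.68 < R, time spent handling roots is better spent searching.

No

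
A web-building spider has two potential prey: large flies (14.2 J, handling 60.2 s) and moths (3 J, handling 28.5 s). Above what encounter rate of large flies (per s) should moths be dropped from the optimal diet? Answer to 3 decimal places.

0.013 per s

The zero-one rule: include moths iff E₂/h₂ > λE₁/(1+λh₁). Equality gives the switch point.
λE₁h₂ = E₂ + λE₂h₁ ⇒ λ = E₂/(E₁h₂ − E₂h₁) = 3/(404.7 − 180.6) = 0.01339 per s.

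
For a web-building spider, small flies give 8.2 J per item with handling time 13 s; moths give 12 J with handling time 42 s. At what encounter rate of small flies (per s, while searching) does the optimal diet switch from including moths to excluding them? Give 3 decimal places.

0.064 per s

The zero-one rule: include moths iff E₂/h₂ > λE₁/(1+λh₁). Equality gives the switch point.
λE₁h₂ = E₂ + λE₂h₁ ⇒ λ = E₂/(E₁h₂ − E₂h₁) = 12/(344.4 − 156) = 0.06369 per s.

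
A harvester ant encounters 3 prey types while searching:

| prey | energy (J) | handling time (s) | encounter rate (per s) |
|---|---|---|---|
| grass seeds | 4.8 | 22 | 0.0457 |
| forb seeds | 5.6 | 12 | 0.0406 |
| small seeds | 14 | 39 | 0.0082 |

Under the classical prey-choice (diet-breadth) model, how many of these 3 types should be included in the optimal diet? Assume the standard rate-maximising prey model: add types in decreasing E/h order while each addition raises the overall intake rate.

E/h in descending order: forb seeds 0.467, small seeds 0.359, grass seeds 0.218 J/s. The optimal diet is the largest prefix of this list for which every included type satisfies E_i/h_i > R on the types above it.
Rate on top 1: 0.1529. small seeds: 0.359 > 0.1529 → include.
Rate on top 2: 0.1894. grass seeds: 0.218 > 0.1894 → include.
Optimal diet: forb seeds, small seeds, grass seeds — 3 of 3 types.

3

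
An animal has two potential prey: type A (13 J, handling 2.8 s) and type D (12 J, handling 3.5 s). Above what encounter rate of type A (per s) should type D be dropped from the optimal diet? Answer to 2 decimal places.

1.01 per s

At the threshold, the rate on type A alone equals the profitability of type D: λ·13/(1 + λ·2.8) = 12/3.5 = 3.429.
Rearranging, λ(13 − 3.429×2.8) = 3.429, so λ = 3.429/3.4 = 1.008 per s.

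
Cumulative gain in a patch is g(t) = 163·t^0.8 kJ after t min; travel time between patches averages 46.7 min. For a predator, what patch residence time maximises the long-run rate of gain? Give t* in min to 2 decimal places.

186.80 min

Maximise g(t)/(T+t): set derivative to zero → g'(t)(T+t) = g(t).
g'(t) = 0.8·163·t^-0.2. Setting 0.8·163·t^-0.2 = 163·t^0.8/(46.7+t) gives 0.8(46.7+t) = t, so 0.20·t = 0.8×46.7.
t* = 0.8×46.7/0.20 = 186.8 min.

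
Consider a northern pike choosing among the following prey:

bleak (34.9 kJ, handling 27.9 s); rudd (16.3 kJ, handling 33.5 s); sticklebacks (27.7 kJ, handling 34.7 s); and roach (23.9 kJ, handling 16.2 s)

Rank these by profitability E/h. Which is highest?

Profitability E/h (kJ/s): bleak = 34.9/27.9 = 1.25, rudd = 16.3/33.5 = 0.487, sticklebacks = 27.7/34.7 = 0.798, roach = 23.9/16.2 = 1.48.
Ranked: roach > bleak > sticklebacks > rudd.

roach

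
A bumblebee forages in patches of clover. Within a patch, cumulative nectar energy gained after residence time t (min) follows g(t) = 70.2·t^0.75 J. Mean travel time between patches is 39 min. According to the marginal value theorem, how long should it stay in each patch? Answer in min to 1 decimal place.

117.0 min

Maximise g(t)/(T+t): set derivative to zero → g'(t)(T+t) = g(t).
g'(t) = 0.75·70.2·t^-0.25. Setting 0.75·70.2·t^-0.25 = 70.2·t^0.75/(39+t) gives 0.75(39+t) = t, so 0.25·t = 0.75×39.
t* = 0.75×39/0.25 = 117 min.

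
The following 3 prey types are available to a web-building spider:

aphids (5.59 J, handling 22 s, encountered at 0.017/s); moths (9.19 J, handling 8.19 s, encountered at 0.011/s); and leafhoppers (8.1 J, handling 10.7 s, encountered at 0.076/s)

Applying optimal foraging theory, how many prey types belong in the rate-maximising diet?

E/h in descending order: moths 1.12, leafhoppers 0.757, aphids 0.254 J/s. The optimal diet is the largest prefix of this list for which every included type satisfies E_i/h_i > R on the types above it.
Rate on top 1: 0.09274. leafhoppers: 0.757 > 0.09274 → include.
Rate on top 2: 0.3766. aphids: 0.254 < 0.3766 → exclude; stop.
Optimal diet: moths, leafhoppers — 2 of 3 types.

2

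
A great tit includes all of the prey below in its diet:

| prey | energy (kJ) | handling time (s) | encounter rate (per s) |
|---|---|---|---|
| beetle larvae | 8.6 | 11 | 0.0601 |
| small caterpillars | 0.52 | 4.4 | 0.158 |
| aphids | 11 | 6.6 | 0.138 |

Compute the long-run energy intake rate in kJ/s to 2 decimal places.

0.65 kJ/s

R = Σλ_iE_i / (1 + Σλ_ih_i)
Numerator: 0.0601×8.6 + 0.158×0.52 + 0.138×11 = 2.117
Denominator: 1 + 0.0601×11 + 0.158×4.4 + 0.138×6.6 = 3.267
R = 2.117/3.267 = 0.648 kJ/s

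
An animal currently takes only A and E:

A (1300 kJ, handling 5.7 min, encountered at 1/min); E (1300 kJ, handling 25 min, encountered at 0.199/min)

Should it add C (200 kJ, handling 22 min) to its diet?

Current rate: (1×1300 + 0.199×1300)/(1 + 1×5.7 + 0.199×25) = 133.5 kJ/min.
C: E/h = 200/22 = 9.091 kJ/min.
9.091 < 133.5, so adding C would lower the average — exclude it.

No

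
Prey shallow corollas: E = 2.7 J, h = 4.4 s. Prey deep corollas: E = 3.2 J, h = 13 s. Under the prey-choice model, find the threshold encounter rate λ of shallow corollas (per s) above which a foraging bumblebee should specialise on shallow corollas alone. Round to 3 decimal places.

0.152 per s

The zero-one rule: include deep corollas iff E₂/h₂ > λE₁/(1+λh₁). Equality gives the switch point.
λE₁h₂ = E₂ + λE₂h₁ ⇒ λ = E₂/(E₁h₂ − E₂h₁) = 3.2/(35.1 − 14.08) = 0.1522 per s.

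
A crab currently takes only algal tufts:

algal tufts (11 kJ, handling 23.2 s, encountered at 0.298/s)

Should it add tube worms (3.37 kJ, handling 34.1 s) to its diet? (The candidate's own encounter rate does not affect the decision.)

Current rate: (0.298×11)/(1 + 0.298×23.2) = 0.4142 kJ/s.
tube worms: E/h = 3.37/34.1 = 0.09883 kJ/s.
0.09883 < 0.4142, so adding tube worms would lower the average — exclude it.

No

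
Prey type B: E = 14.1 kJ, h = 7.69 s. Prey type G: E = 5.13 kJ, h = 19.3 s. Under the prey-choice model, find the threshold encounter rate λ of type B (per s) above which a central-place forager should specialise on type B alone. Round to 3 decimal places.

The zero-one rule: include type G iff E₂/h₂ > λE₁/(1+λh₁). Equality gives the switch point.
λE₁h₂ = E₂ + λE₂h₁ ⇒ λ = E₂/(E₁h₂ − E₂h₁) = 5.13/(272.1 − 39.45) = 0.02205 per s.

0.022 per s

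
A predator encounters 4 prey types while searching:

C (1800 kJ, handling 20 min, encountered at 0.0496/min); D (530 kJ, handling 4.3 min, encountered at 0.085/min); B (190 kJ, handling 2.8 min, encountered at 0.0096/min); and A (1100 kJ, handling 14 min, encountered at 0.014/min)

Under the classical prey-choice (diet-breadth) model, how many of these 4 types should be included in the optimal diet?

Profitabilities (E/h, kJ/min): D 123, C 90, A 78.6, B 67.9. Add prey in this order while the next type's profitability exceeds the intake rate on those already taken.
Rate on top 1: 32.99. C: 90 > 32.99 → include.
Rate on top 2: 56.98. A: 78.6 > 56.98 → include.
Rate on top 3: 58.64. B: 67.9 > 58.64 → include.
Optimal diet: D, C, A, B — 4 of 4 types.

4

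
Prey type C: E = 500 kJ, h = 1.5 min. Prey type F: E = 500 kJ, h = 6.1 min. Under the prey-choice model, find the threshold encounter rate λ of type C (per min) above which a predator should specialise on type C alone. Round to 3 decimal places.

At the threshold, the rate on type C alone equals the profitability of type F: λ·500/(1 + λ·1.5) = 500/6.1 = 81.97.
Rearranging, λ(500 − 81.97×1.5) = 81.97, so λ = 81.97/377 = 0.2174 per min.

0.217 per min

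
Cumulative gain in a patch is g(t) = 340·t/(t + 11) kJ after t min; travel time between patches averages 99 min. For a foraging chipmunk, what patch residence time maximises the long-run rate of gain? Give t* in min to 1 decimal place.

33.0 min

By the marginal value theorem, leave when the instantaneous gain rate g'(t) equals the habitat-wide average g(t)/(T + t).
g'(t) = 340·11/(t + 11)². Setting 340·11/(t+11)² = 340t/[(t+11)(99+t)] gives 11(99+t) = t(t+11), so t² = 11×99 = 1089.
t* = √1089 = 33 min.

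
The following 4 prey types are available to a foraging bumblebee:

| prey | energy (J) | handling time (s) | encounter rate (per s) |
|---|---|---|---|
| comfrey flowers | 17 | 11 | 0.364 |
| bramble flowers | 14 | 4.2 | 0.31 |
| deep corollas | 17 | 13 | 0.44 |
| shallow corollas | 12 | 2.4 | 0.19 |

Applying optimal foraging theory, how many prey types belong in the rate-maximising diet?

Rank by E/h (J/s): shallow corollas 5, bramble flowers 3.33, comfrey flowers 1.55, deep corollas 1.31. Include each in turn until the next type's E/h falls below the running intake rate.
Rate on top 1: 1.566. bramble flowers: 3.33 > 1.566 → include.
Rate on top 2: 2.4. comfrey flowers: 1.55 < 2.4 → exclude; stop.
Optimal diet: shallow corollas, bramble flowers — 2 of 4 types.

2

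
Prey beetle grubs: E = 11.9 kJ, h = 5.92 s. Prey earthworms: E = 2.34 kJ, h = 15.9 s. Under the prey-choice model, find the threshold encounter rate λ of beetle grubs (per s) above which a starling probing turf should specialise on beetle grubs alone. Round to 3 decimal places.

0.013 per s

The zero-one rule: include earthworms iff E₂/h₂ > λE₁/(1+λh₁). Equality gives the switch point.
λE₁h₂ = E₂ + λE₂h₁ ⇒ λ = E₂/(E₁h₂ − E₂h₁) = 2.34/(189.2 − 13.85) = 0.01334 per s.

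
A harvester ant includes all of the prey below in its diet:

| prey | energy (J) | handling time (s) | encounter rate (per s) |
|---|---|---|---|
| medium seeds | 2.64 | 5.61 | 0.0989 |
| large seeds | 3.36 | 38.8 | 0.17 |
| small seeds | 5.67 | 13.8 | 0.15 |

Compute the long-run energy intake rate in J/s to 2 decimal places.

R = (0.0989×2.64 + 0.17×3.36 + 0.15×5.67) / (1 + 0.0989×5.61 + 0.17×38.8 + 0.15×13.8) = 1.683/10.22 = 0.1646 J/s.

0.16 J/s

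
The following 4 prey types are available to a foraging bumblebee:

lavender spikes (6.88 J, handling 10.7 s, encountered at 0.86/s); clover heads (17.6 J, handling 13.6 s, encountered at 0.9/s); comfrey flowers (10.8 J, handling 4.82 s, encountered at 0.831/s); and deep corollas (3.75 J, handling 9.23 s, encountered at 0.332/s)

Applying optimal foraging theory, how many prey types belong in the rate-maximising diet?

1

Profitabilities (E/h, J/s): comfrey flowers 2.24, clover heads 1.29, lavender spikes 0.643, deep corollas 0.406. Add prey in this order while the next type's profitability exceeds the intake rate on those already taken.
Rate on top 1: 1.793. clover heads: 1.29 < 1.793 → exclude; stop.
Optimal diet: comfrey flowers — 1 of 4 types.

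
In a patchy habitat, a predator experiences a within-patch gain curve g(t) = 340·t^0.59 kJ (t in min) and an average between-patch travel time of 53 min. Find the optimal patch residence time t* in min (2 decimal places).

Maximise g(t)/(T+t): set derivative to zero → g'(t)(T+t) = g(t).
g'(t) = 0.59·340·t^-0.41. Setting 0.59·340·t^-0.41 = 340·t^0.59/(53+t) gives 0.59(53+t) = t, so 0.41·t = 0.59×53.
t* = 0.59×53/0.41 = 76.27 min.

76.27 min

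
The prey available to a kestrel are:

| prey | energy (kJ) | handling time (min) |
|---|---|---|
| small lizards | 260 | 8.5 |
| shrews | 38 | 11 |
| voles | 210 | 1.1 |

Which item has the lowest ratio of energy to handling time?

shrews

Profitability E/h (kJ/min): small lizards = 260/8.5 = 30.6, shrews = 38/11 = 3.45, voles = 210/1.1 = 191.
Ranked: voles > small lizards > shrews.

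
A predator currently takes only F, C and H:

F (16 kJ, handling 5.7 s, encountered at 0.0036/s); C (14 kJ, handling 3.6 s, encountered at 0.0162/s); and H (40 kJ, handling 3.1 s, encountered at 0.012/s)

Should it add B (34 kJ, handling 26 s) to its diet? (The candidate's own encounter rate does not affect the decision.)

Yes

Current rate: (0.0036×16 + 0.0162×14 + 0.012×40)/(1 + 0.0036×5.7 + 0.0162×3.6 + 0.012×3.1) = 0.6849 kJ/s.
B: E/h = 34/26 = 1.308 kJ/s.
1.308 > 0.6849, so adding B raises the average — include it.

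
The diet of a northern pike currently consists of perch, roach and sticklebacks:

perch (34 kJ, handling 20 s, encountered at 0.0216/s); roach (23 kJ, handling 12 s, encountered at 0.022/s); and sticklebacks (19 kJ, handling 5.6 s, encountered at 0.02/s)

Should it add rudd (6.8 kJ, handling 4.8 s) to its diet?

Yes

Current rate: (0.0216×34 + 0.022×23 + 0.02×19)/(1 + 0.0216×20 + 0.022×12 + 0.02×5.6) = 0.8962 kJ/s.
Profitability of rudd: 6.8/4.8 = 1.417 kJ/s.
Since 1.417 > R, including rudd increases the long-run rate.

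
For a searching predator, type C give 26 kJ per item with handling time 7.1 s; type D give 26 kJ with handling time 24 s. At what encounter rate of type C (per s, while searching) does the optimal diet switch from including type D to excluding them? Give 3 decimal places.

Drop type D once their profitability E₂/h₂ falls below the rate achievable on type C alone: E₂/h₂ = λE₁/(1 + λh₁).
Solve for λ: λE₁h₂ = E₂(1 + λh₁) → λ(E₁h₂ − E₂h₁) = E₂ → λ = E₂/(E₁h₂ − E₂h₁).
λ = 26/(26×24 − 26×7.1) = 26/439.4 = 0.05917 per s.

0.059 per s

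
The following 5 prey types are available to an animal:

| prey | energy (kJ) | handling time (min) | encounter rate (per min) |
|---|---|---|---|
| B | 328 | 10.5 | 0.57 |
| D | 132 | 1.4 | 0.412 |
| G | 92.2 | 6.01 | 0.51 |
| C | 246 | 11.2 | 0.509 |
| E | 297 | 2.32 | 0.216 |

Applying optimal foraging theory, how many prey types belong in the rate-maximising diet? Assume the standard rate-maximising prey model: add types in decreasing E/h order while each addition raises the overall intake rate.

2

Rank by E/h (kJ/min): E 128, D 94.3, B 31.2, C 22, G 15.3. Include each in turn until the next type's E/h falls below the running intake rate.
Rate on top 1: 42.74. D: 94.3 > 42.74 → include.
Rate on top 2: 57.05. B: 31.2 < 57.05 → exclude; stop.
Optimal diet: E, D — 2 of 5 types.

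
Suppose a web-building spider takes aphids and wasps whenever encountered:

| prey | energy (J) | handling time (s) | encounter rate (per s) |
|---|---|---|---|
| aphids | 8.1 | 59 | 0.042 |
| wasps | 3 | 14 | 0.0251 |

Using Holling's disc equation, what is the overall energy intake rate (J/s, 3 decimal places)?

R = Σλ_iE_i / (1 + Σλ_ih_i)
Numerator: 0.042×8.1 + 0.0251×3 = 0.4155
Denominator: 1 + 0.042×59 + 0.0251×14 = 3.829
R = 0.4155/3.829 = 0.1085 J/s

0.109 J/s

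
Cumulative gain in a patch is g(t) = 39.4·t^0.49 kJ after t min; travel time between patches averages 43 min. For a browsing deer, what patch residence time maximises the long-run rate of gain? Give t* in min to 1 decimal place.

Optimal t* satisfies g'(t*) = g(t*)/(T + t*).
g'(t) = 0.49·39.4·t^-0.51. Setting 0.49·39.4·t^-0.51 = 39.4·t^0.49/(43+t) gives 0.49(43+t) = t, so 0.51·t = 0.49×43.
t* = 0.49×43/0.51 = 41.31 min.

41.3 min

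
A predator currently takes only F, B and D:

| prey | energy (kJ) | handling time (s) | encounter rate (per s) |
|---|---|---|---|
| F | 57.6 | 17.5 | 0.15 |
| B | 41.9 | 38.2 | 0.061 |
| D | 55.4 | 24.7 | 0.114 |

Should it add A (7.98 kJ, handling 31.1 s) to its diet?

No

On F, B and D alone, R = ΣλE/(1+Σλh) = 17.51/8.771 = 1.997 kJ/s.
Profitability of A: 7.98/31.1 = 0.2566 kJ/s.
0.2566 < 1.997, so adding A would lower the average — exclude it.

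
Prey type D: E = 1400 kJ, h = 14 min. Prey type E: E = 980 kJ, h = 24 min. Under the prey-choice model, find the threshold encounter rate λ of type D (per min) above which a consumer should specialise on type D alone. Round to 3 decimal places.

The zero-one rule: include type E iff E₂/h₂ > λE₁/(1+λh₁). Equality gives the switch point.
λE₁h₂ = E₂ + λE₂h₁ ⇒ λ = E₂/(E₁h₂ − E₂h₁) = 980/(3.36e+04 − 1.372e+04) = 0.0493 per min.

0.049 per min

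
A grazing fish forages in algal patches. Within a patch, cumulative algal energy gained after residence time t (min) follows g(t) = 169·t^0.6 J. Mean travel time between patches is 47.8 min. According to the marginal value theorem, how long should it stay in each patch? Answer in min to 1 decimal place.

By the marginal value theorem, leave when the instantaneous gain rate g'(t) equals the habitat-wide average g(t)/(T + t).
g'(t) = 0.6·169·t^-0.4. Setting 0.6·169·t^-0.4 = 169·t^0.6/(47.8+t) gives 0.6(47.8+t) = t, so 0.40·t = 0.6×47.8.
t* = 0.6×47.8/0.40 = 71.7 min.

71.7 min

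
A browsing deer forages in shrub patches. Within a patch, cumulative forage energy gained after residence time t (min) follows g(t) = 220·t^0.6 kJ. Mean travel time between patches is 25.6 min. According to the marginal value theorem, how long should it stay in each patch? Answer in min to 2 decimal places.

38.40 min

Optimal t* satisfies g'(t*) = g(t*)/(T + t*).
g'(t) = 0.6·220·t^-0.4. Setting 0.6·220·t^-0.4 = 220·t^0.6/(25.6+t) gives 0.6(25.6+t) = t, so 0.40·t = 0.6×25.6.
t* = 0.6×25.6/0.40 = 38.4 min.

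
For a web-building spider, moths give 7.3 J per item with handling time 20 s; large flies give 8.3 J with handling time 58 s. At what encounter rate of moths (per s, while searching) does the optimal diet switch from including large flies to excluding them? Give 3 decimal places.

0.032 per s

At the threshold, the rate on moths alone equals the profitability of large flies: λ·7.3/(1 + λ·20) = 8.3/58 = 0.1431.
Rearranging, λ(7.3 − 0.1431×20) = 0.1431, so λ = 0.1431/4.438 = 0.03225 per s.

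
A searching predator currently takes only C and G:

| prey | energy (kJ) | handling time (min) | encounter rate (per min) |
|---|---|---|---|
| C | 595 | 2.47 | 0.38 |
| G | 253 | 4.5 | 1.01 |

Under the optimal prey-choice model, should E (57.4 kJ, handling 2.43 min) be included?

Current rate: (0.38×595 + 1.01×253)/(1 + 0.38×2.47 + 1.01×4.5) = 74.28 kJ/min.
Profitability of E: 57.4/2.43 = 23.62 kJ/min.
23.62 < 74.28, so adding E would lower the average — exclude it.

No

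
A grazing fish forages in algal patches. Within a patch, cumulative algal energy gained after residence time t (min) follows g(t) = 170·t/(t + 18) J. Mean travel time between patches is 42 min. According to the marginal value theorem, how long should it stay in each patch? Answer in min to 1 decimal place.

27.5 min

By the marginal value theorem, leave when the instantaneous gain rate g'(t) equals the habitat-wide average g(t)/(T + t).
g'(t) = 170·18/(t + 18)². Setting 170·18/(t+18)² = 170t/[(t+18)(42+t)] gives 18(42+t) = t(t+18), so t² = 18×42 = 756.
t* = √756 = 27.5 min.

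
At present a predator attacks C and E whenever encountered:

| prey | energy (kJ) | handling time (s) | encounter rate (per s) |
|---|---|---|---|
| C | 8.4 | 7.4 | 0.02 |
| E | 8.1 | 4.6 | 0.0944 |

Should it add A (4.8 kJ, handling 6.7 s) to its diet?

On C and E alone, R = ΣλE/(1+Σλh) = 0.9326/1.582 = 0.5894 kJ/s.
Profitability of A: 4.8/6.7 = 0.7164 kJ/s.
0.7164 > 0.5894, so adding A raises the average — include it.

Yes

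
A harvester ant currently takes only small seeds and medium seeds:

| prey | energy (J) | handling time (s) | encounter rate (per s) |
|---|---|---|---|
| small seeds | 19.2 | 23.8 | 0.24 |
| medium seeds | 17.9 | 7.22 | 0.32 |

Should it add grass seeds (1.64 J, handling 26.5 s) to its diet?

No

Current rate: (0.24×19.2 + 0.32×17.9)/(1 + 0.24×23.8 + 0.32×7.22) = 1.146 J/s.
Profitability of grass seeds: 1.64/26.5 = 0.06189 J/s.
0.06189 < 1.146, so adding grass seeds would lower the average — exclude it.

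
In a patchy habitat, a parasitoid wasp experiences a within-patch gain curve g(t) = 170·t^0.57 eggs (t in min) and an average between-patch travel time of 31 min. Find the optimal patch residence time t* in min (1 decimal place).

41.1 min

Maximise g(t)/(T+t): set derivative to zero → g'(t)(T+t) = g(t).
g'(t) = 0.57·170·t^-0.43. Setting 0.57·170·t^-0.43 = 170·t^0.57/(31+t) gives 0.57(31+t) = t, so 0.43·t = 0.57×31.
t* = 0.57×31/0.43 = 41.09 min.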